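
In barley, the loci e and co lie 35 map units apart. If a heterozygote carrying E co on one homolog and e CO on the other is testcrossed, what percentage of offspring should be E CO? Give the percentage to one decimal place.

A map distance of 35 map units corresponds to a recombination frequency of 0.350.
The F1 is E co / e CO, so E CO is a recombinant gamete class with expected frequency r/2 = 0.350/2 = 0.1750.
That is 0.1750 = 17.5% of the progeny.

17.5%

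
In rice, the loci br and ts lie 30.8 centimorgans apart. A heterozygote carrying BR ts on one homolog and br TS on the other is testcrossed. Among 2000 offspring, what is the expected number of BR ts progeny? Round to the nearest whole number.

A map distance of 30.8 centimorgans corresponds to a recombination frequency of 0.308.
The F1 is BR ts / br TS, so BR ts is a parental gamete class with expected frequency (1 − r)/2 = 0.692/2 = 0.3460.
Expected number = 0.3460 × 2000 = 692.00 ≈ 692.

692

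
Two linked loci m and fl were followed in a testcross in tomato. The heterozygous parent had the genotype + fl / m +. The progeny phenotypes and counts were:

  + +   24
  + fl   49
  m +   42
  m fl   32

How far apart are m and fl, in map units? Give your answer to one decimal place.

38.1 map units

The recombinant classes are + + and m fl: 24 + 32 = 56.
Recombination frequency = 56/147 = 0.3810 ≈ 38.1%, i.e. 38.1 map units.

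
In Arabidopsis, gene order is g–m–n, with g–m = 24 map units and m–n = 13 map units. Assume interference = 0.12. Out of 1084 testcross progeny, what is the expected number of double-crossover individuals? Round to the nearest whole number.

30

Map distances give recombination frequencies of 0.240 and 0.130 for the two intervals.
With interference 0.12 (so coincidence = 0.88), expected double-crossover frequency = 0.240 × 0.130 × 0.88 = 0.02746.
Expected number = 0.02746 × 1084 = 29.76 ≈ 30.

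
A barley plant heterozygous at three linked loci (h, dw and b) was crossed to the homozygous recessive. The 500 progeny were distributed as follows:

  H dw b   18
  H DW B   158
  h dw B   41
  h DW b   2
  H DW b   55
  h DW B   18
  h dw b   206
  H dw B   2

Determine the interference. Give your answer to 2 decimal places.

The two most frequent reciprocal classes, h dw b and H DW B, are the parental types, so the F1 was h dw b / H DW B.
The two rarest classes, h DW b and H dw B, are the double crossovers. Comparing them with the parentals, only the dw allele has switched, so dw is the middle locus and the order is h – dw – b.
h–dw: (36 + 4)/500 = 0.0800; dw–b: (96 + 4)/500 = 0.2000.
Expected DCO frequency = 0.0800 × 0.2000 ≈ 0.01600; observed = 4/500 ≈ 0.00800.
Coefficient of coincidence = 0.00800/0.01600 ≈ 0.50; interference = 1 − 0.50 = 0.50.

0.50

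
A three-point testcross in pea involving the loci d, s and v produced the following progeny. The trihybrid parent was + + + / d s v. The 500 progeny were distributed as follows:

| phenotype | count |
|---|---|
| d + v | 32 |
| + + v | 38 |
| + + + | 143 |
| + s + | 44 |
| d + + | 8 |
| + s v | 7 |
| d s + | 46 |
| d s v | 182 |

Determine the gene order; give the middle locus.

d

The two rarest classes, d + + and + s v, are the double crossovers. Comparing them with the parentals, only the d allele has switched, so d is the middle locus and the order is v – d – s.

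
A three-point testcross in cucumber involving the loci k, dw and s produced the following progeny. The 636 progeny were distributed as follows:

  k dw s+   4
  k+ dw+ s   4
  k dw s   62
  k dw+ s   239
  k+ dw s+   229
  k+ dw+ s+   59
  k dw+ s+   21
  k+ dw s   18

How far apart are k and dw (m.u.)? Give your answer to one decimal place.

The two most frequent reciprocal classes, k+ dw s+ and k dw+ s, are the parental types, so the F1 was k+ dw s+ / k dw+ s.
The two rarest classes, k dw s+ and k+ dw+ s, are the double crossovers. Comparing them with the parentals, only the k allele has switched, so k is the middle locus and the order is s – k – dw.
Crossovers in the k–dw interval produce the single-crossover classes k+ dw+ s+ and k dw s (59 + 62 = 121) plus the double crossovers (8).
RF(k–dw) = (121 + 8) / 636 = 129/636 = 0.2028 → 20.3 m.u.

20.3 m.u.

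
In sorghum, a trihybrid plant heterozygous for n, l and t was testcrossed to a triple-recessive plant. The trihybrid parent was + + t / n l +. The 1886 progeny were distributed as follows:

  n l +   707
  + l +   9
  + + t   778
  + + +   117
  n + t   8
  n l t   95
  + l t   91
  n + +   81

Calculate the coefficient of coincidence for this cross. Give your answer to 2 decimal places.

0.74

The two rarest classes, n + t and + l +, are the double crossovers. Comparing them with the parentals, only the n allele has switched, so n is the middle locus and the order is l – n – t.
l–n: (172 + 17)/1886 = 0.1002; n–t: (212 + 17)/1886 = 0.1214.
Expected DCO frequency = 0.1002 × 0.1214 ≈ 0.01216; observed = 17/1886 ≈ 0.00901.
Coefficient of coincidence = 0.00901/0.01216 ≈ 0.74.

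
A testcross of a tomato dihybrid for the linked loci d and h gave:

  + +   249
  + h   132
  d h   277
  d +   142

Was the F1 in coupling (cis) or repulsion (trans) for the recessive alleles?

The two most frequent classes are + + (249) and d h (277); these are the parental (non-recombinant) types.
So the F1 carried + + on one chromosome and d h on the other — the recessive alleles are on the same chromosome (cis / coupling).

cis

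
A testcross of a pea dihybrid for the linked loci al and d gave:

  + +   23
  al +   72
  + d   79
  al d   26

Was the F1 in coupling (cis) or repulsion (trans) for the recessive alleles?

trans

The two most frequent classes are + d (79) and al + (72); these are the parental (non-recombinant) types.
So the F1 carried + d on one chromosome and al + on the other — the recessive alleles are on opposite chromosomes (trans / repulsion).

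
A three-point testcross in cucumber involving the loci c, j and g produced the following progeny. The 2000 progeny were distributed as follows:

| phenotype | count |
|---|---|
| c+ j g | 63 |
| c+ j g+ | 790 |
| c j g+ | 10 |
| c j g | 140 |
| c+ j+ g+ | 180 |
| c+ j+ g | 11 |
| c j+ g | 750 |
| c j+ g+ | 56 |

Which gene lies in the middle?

c

The two most frequent reciprocal classes, c j+ g and c+ j g+, are the parental types, so the F1 was c j+ g / c+ j g+.
The two rarest classes, c+ j+ g and c j g+, are the double crossovers. Comparing them with the parentals, only the c allele has switched, so c is the middle locus and the order is g – c – j.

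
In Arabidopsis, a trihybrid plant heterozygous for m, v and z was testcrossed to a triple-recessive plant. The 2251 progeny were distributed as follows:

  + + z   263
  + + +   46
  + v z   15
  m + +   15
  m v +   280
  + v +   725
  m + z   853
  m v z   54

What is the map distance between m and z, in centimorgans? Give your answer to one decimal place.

The two most frequent reciprocal classes, + v + and m + z, are the parental types, so the F1 was + v + / m + z.
The two rarest classes, + v z and m + +, are the double crossovers. Comparing them with the parentals, only the z allele has switched, so z is the middle locus and the order is v – z – m.
Crossovers in the z–m interval produce the single-crossover classes m v + and + + z (280 + 263 = 543) plus the double crossovers (30).
RF(z–m) = (543 + 30) / 2251 = 573/2251 = 0.2546 → 25.5 centimorgans.

25.5 centimorgans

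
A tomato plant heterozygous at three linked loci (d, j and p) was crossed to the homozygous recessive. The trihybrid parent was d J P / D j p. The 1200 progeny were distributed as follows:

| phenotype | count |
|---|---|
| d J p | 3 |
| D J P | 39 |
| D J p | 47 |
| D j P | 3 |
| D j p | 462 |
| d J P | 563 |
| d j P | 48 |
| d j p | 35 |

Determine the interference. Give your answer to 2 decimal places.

0.11

The two rarest classes, d J p and D j P, are the double crossovers. Comparing them with the parentals, only the p allele has switched, so p is the middle locus and the order is j – p – d.
j–p: (95 + 6)/1200 = 0.0842; p–d: (74 + 6)/1200 = 0.0667.
Expected DCO frequency = 0.0842 × 0.0667 ≈ 0.00562; observed = 6/1200 ≈ 0.00500.
Coefficient of coincidence = 0.00500/0.00562 ≈ 0.89; interference = 1 − 0.89 = 0.11.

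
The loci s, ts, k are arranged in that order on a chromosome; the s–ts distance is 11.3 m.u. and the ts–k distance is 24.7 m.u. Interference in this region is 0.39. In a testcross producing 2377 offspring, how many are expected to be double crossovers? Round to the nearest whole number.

40

Map distances give recombination frequencies of 0.113 and 0.247 for the two intervals.
With interference 0.39 (so coincidence = 0.61), expected double-crossover frequency = 0.113 × 0.247 × 0.61 = 0.01703.
Expected number = 0.01703 × 2377 = 40.47 ≈ 40.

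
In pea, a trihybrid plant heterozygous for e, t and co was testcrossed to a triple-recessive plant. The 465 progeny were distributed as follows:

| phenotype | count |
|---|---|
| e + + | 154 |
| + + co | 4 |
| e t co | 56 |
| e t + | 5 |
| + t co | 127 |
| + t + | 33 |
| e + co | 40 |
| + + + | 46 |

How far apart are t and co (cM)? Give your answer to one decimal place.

The two most frequent reciprocal classes, e + + and + t co, are the parental types, so the F1 was e + + / + t co.
The two rarest classes, e t + and + + co, are the double crossovers. Comparing them with the parentals, only the t allele has switched, so t is the middle locus and the order is e – t – co.
Crossovers in the t–co interval produce the single-crossover classes e + co and + t + (40 + 33 = 73) plus the double crossovers (9).
RF(t–co) = (73 + 9) / 465 = 82/465 = 0.1763 → 17.6 cM.

17.6 cM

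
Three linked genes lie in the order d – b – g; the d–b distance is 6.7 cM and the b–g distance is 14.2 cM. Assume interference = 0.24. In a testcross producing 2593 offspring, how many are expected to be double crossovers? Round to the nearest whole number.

Map distances give recombination frequencies of 0.067 and 0.142 for the two intervals.
With interference 0.24 (so coincidence = 0.76), expected double-crossover frequency = 0.067 × 0.142 × 0.76 = 0.00723.
Expected number = 0.00723 × 2593 = 18.75 ≈ 19.

19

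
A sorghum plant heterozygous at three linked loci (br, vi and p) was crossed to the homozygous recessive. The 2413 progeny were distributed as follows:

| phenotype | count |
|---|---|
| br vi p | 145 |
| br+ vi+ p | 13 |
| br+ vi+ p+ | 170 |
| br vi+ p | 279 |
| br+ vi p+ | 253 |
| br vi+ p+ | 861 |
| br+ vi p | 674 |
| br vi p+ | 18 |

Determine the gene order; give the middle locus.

vi

The two most frequent reciprocal classes, br+ vi p and br vi+ p+, are the parental types, so the F1 was br+ vi p / br vi+ p+.
The two rarest classes, br+ vi+ p and br vi p+, are the double crossovers. Comparing them with the parentals, only the vi allele has switched, so vi is the middle locus and the order is p – vi – br.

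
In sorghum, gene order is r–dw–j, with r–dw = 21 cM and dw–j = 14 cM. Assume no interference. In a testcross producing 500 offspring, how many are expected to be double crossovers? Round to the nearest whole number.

Map distances give recombination frequencies of 0.210 and 0.140 for the two intervals.
With no interference, expected double-crossover frequency = 0.210 × 0.140 = 0.02940.
Expected number = 0.02940 × 500 = 14.70 ≈ 15.

15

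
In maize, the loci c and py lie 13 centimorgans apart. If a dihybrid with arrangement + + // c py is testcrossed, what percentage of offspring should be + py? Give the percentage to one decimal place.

A map distance of 13 centimorgans corresponds to a recombination frequency of 0.130.
The F1 is + + / c py, so + py is a recombinant gamete class with expected frequency r/2 = 0.130/2 = 0.0650.
That is 0.0650 = 6.5% of the progeny.

6.5%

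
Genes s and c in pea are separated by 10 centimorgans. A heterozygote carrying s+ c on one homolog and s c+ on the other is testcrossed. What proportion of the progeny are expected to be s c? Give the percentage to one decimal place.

A map distance of 10 centimorgans corresponds to a recombination frequency of 0.100.
The F1 is s+ c / s c+, so s c is a recombinant gamete class with expected frequency r/2 = 0.100/2 = 0.0500.
That is 0.0500 = 5.0% of the progeny.

5.0%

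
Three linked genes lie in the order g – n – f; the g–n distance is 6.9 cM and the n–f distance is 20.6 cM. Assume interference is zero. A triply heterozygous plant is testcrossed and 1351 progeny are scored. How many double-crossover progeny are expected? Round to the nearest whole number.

19

Map distances give recombination frequencies of 0.069 and 0.206 for the two intervals.
With no interference, expected double-crossover frequency = 0.069 × 0.206 = 0.01421.
Expected number = 0.01421 × 1351 = 19.20 ≈ 19.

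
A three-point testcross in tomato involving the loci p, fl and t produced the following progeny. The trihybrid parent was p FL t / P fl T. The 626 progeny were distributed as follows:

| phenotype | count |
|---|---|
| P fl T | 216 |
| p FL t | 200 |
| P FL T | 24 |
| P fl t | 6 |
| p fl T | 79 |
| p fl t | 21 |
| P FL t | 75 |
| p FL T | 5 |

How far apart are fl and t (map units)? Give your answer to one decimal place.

8.9 map units

The two rarest classes, p FL T and P fl t, are the double crossovers. Comparing them with the parentals, only the t allele has switched, so t is the middle locus and the order is fl – t – p.
Crossovers in the fl–t interval produce the single-crossover classes p fl t and P FL T (21 + 24 = 45) plus the double crossovers (11).
RF(fl–t) = (45 + 11) / 626 = 56/626 = 0.0895 → 8.9 map units.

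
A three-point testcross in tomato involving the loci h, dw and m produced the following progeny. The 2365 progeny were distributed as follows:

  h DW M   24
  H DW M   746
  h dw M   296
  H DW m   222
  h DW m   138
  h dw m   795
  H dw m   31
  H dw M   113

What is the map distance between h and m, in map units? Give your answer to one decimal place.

24.2 map units

The two most frequent reciprocal classes, h dw m and H DW M, are the parental types, so the F1 was h dw m / H DW M.
The two rarest classes, H dw m and h DW M, are the double crossovers. Comparing them with the parentals, only the h allele has switched, so h is the middle locus and the order is m – h – dw.
Crossovers in the m–h interval produce the single-crossover classes h dw M and H DW m (296 + 222 = 518) plus the double crossovers (55).
RF(m–h) = (518 + 55) / 2365 = 573/2365 = 0.2423 → 24.2 map units.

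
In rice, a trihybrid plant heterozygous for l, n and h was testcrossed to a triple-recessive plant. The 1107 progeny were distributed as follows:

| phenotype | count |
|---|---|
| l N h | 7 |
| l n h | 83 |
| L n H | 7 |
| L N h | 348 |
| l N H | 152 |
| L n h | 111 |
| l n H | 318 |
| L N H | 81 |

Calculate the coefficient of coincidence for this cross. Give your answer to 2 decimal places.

The two most frequent reciprocal classes, l n H and L N h, are the parental types, so the F1 was l n H / L N h.
The two rarest classes, L n H and l N h, are the double crossovers. Comparing them with the parentals, only the l allele has switched, so l is the middle locus and the order is h – l – n.
h–l: (164 + 14)/1107 = 0.1608; l–n: (263 + 14)/1107 = 0.2502.
Expected DCO frequency = 0.1608 × 0.2502 ≈ 0.04023; observed = 14/1107 ≈ 0.01265.
Coefficient of coincidence = 0.01265/0.04023 ≈ 0.31.

0.31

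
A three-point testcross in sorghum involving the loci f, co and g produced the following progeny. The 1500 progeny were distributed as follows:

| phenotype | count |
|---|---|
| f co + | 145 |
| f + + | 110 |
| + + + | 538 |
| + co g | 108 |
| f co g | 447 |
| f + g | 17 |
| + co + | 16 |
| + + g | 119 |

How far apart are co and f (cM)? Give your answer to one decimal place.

The two most frequent reciprocal classes, + + + and f co g, are the parental types, so the F1 was + + + / f co g.
The two rarest classes, + co + and f + g, are the double crossovers. Comparing them with the parentals, only the co allele has switched, so co is the middle locus and the order is f – co – g.
Crossovers in the f–co interval produce the single-crossover classes f + + and + co g (110 + 108 = 218) plus the double crossovers (33).
RF(f–co) = (218 + 33) / 1500 = 251/1500 = 0.1673 → 16.7 cM.

16.7 cM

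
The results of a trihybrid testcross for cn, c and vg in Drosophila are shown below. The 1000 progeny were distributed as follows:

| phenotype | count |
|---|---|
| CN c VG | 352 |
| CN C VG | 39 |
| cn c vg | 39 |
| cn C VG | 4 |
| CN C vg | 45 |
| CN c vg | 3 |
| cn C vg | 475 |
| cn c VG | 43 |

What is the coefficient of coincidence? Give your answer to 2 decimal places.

0.87

The two most frequent reciprocal classes, cn C vg and CN c VG, are the parental types, so the F1 was cn C vg / CN c VG.
The two rarest classes, cn C VG and CN c vg, are the double crossovers. Comparing them with the parentals, only the vg allele has switched, so vg is the middle locus and the order is cn – vg – c.
cn–vg: (88 + 7)/1000 = 0.0950; vg–c: (78 + 7)/1000 = 0.0850.
Expected DCO frequency = 0.0950 × 0.0850 ≈ 0.00808; observed = 7/1000 ≈ 0.00700.
Coefficient of coincidence = 0.00700/0.00808 ≈ 0.87.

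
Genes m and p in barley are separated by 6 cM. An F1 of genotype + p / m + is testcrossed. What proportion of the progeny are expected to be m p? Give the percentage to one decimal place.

3.0%

A map distance of 6 cM corresponds to a recombination frequency of 0.060.
The F1 is + p / m +, so m p is a recombinant gamete class with expected frequency r/2 = 0.060/2 = 0.0300.
That is 0.0300 = 3.0% of the progeny.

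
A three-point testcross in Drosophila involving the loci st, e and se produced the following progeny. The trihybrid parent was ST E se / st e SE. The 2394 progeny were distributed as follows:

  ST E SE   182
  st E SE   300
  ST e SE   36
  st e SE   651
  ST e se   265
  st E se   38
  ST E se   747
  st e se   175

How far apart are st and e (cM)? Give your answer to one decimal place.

The two rarest classes, st E se and ST e SE, are the double crossovers. Comparing them with the parentals, only the st allele has switched, so st is the middle locus and the order is e – st – se.
Crossovers in the e–st interval produce the single-crossover classes ST e se and st E SE (265 + 300 = 565) plus the double crossovers (74).
RF(e–st) = (565 + 74) / 2394 = 639/2394 = 0.2669 → 26.7 cM.

26.7 cM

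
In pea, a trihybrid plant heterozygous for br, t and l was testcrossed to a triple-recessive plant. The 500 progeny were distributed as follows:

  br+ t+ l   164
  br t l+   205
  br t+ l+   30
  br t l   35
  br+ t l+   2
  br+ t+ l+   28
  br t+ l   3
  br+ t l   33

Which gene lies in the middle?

br

The two most frequent reciprocal classes, br t l+ and br+ t+ l, are the parental types, so the F1 was br t l+ / br+ t+ l.
The two rarest classes, br+ t l+ and br t+ l, are the double crossovers. Comparing them with the parentals, only the br allele has switched, so br is the middle locus and the order is t – br – l.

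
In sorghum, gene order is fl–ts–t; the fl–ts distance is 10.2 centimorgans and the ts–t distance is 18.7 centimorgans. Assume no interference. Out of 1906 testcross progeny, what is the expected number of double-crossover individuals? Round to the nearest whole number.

36

Map distances give recombination frequencies of 0.102 and 0.187 for the two intervals.
With no interference, expected double-crossover frequency = 0.102 × 0.187 = 0.01907.
Expected number = 0.01907 × 1906 = 36.36 ≈ 36.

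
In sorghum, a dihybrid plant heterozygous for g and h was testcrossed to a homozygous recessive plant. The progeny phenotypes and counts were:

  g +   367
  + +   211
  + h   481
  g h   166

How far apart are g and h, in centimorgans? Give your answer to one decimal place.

30.8 centimorgans

The two most frequent classes, + h (481) and g + (367), are the parental types, so the F1 was + h / g +.
The recombinant classes are + + and g h: 211 + 166 = 377.
Recombination frequency = 377/1225 = 0.3078 ≈ 30.8%, i.e. 30.8 centimorgans.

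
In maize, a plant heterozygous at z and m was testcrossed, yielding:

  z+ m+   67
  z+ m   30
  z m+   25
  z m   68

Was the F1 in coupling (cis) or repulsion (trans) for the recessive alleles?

The two most frequent classes are z+ m+ (67) and z m (68); these are the parental (non-recombinant) types.
So the F1 carried z+ m+ on one chromosome and z m on the other — the recessive alleles are on the same chromosome (cis / coupling).

cis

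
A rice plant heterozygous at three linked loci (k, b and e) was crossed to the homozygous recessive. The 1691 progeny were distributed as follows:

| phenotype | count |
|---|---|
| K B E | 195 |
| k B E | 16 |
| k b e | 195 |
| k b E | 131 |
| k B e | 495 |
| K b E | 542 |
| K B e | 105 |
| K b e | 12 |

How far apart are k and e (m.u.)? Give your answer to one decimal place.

The two most frequent reciprocal classes, k B e and K b E, are the parental types, so the F1 was k B e / K b E.
The two rarest classes, k B E and K b e, are the double crossovers. Comparing them with the parentals, only the e allele has switched, so e is the middle locus and the order is k – e – b.
Crossovers in the k–e interval produce the single-crossover classes K B e and k b E (105 + 131 = 236) plus the double crossovers (28).
RF(k–e) = (236 + 28) / 1691 = 264/1691 = 0.1561 → 15.6 m.u.

15.6 m.u.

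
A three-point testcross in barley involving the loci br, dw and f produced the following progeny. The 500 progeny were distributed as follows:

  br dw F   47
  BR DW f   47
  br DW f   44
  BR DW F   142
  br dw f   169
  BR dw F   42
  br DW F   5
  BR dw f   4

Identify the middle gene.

br

The two most frequent reciprocal classes, BR DW F and br dw f, are the parental types, so the F1 was BR DW F / br dw f.
The two rarest classes, br DW F and BR dw f, are the double crossovers. Comparing them with the parentals, only the br allele has switched, so br is the middle locus and the order is dw – br – f.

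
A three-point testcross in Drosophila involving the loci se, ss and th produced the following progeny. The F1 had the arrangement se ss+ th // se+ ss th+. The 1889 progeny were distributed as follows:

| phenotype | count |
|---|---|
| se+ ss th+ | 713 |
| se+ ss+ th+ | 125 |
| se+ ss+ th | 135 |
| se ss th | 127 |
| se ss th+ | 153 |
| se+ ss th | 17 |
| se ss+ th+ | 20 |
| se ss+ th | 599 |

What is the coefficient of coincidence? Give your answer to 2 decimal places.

0.74

The two rarest classes, se ss+ th+ and se+ ss th, are the double crossovers. Comparing them with the parentals, only the th allele has switched, so th is the middle locus and the order is ss – th – se.
ss–th: (252 + 37)/1889 = 0.1530; th–se: (288 + 37)/1889 = 0.1720.
Expected DCO frequency = 0.1530 × 0.1720 ≈ 0.02632; observed = 37/1889 ≈ 0.01959.
Coefficient of coincidence = 0.01959/0.02632 ≈ 0.74.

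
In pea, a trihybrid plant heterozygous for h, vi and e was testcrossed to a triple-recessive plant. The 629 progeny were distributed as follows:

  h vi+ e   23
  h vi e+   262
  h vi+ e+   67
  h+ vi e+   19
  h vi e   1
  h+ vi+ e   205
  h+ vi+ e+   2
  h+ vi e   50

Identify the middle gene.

The two most frequent reciprocal classes, h vi e+ and h+ vi+ e, are the parental types, so the F1 was h vi e+ / h+ vi+ e.
The two rarest classes, h vi e and h+ vi+ e+, are the double crossovers. Comparing them with the parentals, only the e allele has switched, so e is the middle locus and the order is h – e – vi.

e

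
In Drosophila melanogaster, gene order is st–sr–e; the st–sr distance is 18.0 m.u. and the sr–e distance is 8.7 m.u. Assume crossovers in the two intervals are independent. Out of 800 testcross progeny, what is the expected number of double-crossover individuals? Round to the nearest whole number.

13

Map distances give recombination frequencies of 0.180 and 0.087 for the two intervals.
With no interference, expected double-crossover frequency = 0.180 × 0.087 = 0.01566.
Expected number = 0.01566 × 800 = 12.53 ≈ 13.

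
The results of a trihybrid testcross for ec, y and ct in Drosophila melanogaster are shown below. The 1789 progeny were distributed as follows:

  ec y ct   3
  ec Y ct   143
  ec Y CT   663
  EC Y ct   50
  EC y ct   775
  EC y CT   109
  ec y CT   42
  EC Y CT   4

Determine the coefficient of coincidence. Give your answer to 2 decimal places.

0.49

The two most frequent reciprocal classes, EC y ct and ec Y CT, are the parental types, so the F1 was EC y ct / ec Y CT.
The two rarest classes, ec y ct and EC Y CT, are the double crossovers. Comparing them with the parentals, only the ec allele has switched, so ec is the middle locus and the order is y – ec – ct.
y–ec: (92 + 7)/1789 = 0.0553; ec–ct: (252 + 7)/1789 = 0.1448.
Expected DCO frequency = 0.0553 × 0.1448 ≈ 0.00801; observed = 7/1789 ≈ 0.00391.
Coefficient of coincidence = 0.00391/0.00801 ≈ 0.49.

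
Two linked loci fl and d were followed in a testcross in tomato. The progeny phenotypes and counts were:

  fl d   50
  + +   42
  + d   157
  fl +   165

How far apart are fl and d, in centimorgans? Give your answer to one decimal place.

The two most frequent classes, + d (157) and fl + (165), are the parental types, so the F1 was + d / fl +.
The recombinant classes are + + and fl d: 42 + 50 = 92.
Recombination frequency = 92/414 = 0.2222 ≈ 22.2%, i.e. 22.2 centimorgans.

22.2 centimorgans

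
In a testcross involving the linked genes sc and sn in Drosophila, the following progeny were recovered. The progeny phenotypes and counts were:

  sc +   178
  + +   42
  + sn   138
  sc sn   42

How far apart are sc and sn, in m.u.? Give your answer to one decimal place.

21.0 m.u.

The two most frequent classes, + sn (138) and sc + (178), are the parental types, so the F1 was + sn / sc +.
The recombinant classes are + + and sc sn: 42 + 42 = 84.
Recombination frequency = 84/400 = 0.2100 ≈ 21.0%, i.e. 21.0 m.u.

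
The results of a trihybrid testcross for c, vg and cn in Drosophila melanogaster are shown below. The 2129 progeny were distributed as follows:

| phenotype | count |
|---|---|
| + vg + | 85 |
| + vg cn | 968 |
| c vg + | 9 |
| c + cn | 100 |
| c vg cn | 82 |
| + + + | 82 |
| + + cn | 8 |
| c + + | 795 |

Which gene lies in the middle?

The two most frequent reciprocal classes, c + + and + vg cn, are the parental types, so the F1 was c + + / + vg cn.
The two rarest classes, c vg + and + + cn, are the double crossovers. Comparing them with the parentals, only the vg allele has switched, so vg is the middle locus and the order is c – vg – cn.

vg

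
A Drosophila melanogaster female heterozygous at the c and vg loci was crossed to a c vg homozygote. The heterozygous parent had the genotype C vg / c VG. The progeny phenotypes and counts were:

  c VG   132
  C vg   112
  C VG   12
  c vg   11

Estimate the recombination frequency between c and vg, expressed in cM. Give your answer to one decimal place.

8.6 cM

The recombinant classes are C VG and c vg: 12 + 11 = 23.
Recombination frequency = 23/267 = 0.0861 ≈ 8.6%, i.e. 8.6 cM.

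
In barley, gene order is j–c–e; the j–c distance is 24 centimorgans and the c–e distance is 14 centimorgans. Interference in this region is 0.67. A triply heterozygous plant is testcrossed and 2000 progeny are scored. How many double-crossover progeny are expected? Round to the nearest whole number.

Map distances give recombination frequencies of 0.240 and 0.140 for the two intervals.
With interference 0.67 (so coincidence = 0.33), expected double-crossover frequency = 0.240 × 0.140 × 0.33 = 0.01109.
Expected number = 0.01109 × 2000 = 22.18 ≈ 22.

22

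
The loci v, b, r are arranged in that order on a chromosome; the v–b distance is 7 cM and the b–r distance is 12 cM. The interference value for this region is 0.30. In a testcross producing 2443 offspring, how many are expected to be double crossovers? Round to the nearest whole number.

Map distances give recombination frequencies of 0.070 and 0.120 for the two intervals.
With interference 0.30 (so coincidence = 0.70), expected double-crossover frequency = 0.070 × 0.120 × 0.70 = 0.00588.
Expected number = 0.00588 × 2443 = 14.36 ≈ 14.

14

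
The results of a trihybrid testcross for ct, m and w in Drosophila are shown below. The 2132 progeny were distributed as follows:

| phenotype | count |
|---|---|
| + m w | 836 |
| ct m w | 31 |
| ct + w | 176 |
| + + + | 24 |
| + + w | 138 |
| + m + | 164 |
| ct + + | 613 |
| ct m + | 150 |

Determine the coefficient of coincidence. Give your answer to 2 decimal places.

0.87

The two most frequent reciprocal classes, + m w and ct + +, are the parental types, so the F1 was + m w / ct + +.
The two rarest classes, ct m w and + + +, are the double crossovers. Comparing them with the parentals, only the ct allele has switched, so ct is the middle locus and the order is m – ct – w.
m–ct: (288 + 55)/2132 = 0.1609; ct–w: (340 + 55)/2132 = 0.1853.
Expected DCO frequency = 0.1609 × 0.1853 ≈ 0.02981; observed = 55/2132 ≈ 0.02580.
Coefficient of coincidence = 0.02580/0.02981 ≈ 0.87.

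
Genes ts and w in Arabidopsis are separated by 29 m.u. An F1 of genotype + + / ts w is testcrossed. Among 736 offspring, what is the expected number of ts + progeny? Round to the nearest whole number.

A map distance of 29 m.u. corresponds to a recombination frequency of 0.290.
The F1 is + + / ts w, so ts + is a recombinant gamete class with expected frequency r/2 = 0.290/2 = 0.1450.
Expected number = 0.1450 × 736 = 106.72 ≈ 107.

107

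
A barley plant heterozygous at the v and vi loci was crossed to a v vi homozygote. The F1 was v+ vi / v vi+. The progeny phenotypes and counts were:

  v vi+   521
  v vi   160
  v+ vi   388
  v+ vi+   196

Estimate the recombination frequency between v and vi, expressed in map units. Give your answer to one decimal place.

The recombinant classes are v+ vi+ and v vi: 196 + 160 = 356.
Recombination frequency = 356/1265 = 0.2814 ≈ 28.1%, i.e. 28.1 map units.

28.1 map units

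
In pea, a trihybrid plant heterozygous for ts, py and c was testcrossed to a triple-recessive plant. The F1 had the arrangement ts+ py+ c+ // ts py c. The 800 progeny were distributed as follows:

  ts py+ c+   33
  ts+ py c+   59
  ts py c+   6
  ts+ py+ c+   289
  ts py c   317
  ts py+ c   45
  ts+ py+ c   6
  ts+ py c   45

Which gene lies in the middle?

The two rarest classes, ts+ py+ c and ts py c+, are the double crossovers. Comparing them with the parentals, only the c allele has switched, so c is the middle locus and the order is py – c – ts.

c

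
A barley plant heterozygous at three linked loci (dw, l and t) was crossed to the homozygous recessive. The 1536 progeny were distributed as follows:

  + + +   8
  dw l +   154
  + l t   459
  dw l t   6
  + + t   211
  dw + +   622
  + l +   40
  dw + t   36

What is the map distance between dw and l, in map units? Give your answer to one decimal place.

The two most frequent reciprocal classes, dw + + and + l t, are the parental types, so the F1 was dw + + / + l t.
The two rarest classes, + + + and dw l t, are the double crossovers. Comparing them with the parentals, only the dw allele has switched, so dw is the middle locus and the order is t – dw – l.
Crossovers in the dw–l interval produce the single-crossover classes dw l + and + + t (154 + 211 = 365) plus the double crossovers (14).
RF(dw–l) = (365 + 14) / 1536 = 379/1536 = 0.2467 → 24.7 map units.

24.7 map units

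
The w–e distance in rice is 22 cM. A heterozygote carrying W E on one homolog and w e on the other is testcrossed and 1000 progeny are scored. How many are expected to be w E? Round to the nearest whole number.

A map distance of 22 cM corresponds to a recombination frequency of 0.220.
The F1 is W E / w e, so w E is a recombinant gamete class with expected frequency r/2 = 0.220/2 = 0.1100.
Expected number = 0.1100 × 1000 = 110.00 ≈ 110.

110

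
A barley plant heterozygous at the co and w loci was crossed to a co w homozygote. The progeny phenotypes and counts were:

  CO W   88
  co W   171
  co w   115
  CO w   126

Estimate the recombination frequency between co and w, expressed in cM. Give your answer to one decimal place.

40.6 cM

The two most frequent classes, CO w (126) and co W (171), are the parental types, so the F1 was CO w / co W.
The recombinant classes are CO W and co w: 88 + 115 = 203.
Recombination frequency = 203/500 = 0.4060 ≈ 40.6%, i.e. 40.6 cM.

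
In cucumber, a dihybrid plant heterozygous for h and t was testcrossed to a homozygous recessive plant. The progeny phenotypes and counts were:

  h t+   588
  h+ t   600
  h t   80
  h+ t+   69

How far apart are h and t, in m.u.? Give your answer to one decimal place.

The two most frequent classes, h+ t (600) and h t+ (588), are the parental types, so the F1 was h+ t / h t+.
The recombinant classes are h+ t+ and h t: 69 + 80 = 149.
Recombination frequency = 149/1337 = 0.1114 ≈ 11.1%, i.e. 11.1 m.u.

11.1 m.u.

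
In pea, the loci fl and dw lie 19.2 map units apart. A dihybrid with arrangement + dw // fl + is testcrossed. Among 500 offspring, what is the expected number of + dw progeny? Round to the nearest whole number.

A map distance of 19.2 map units corresponds to a recombination frequency of 0.192.
The F1 is + dw / fl +, so + dw is a parental gamete class with expected frequency (1 − r)/2 = 0.808/2 = 0.4040.
Expected number = 0.4040 × 500 = 202.00 ≈ 202.

202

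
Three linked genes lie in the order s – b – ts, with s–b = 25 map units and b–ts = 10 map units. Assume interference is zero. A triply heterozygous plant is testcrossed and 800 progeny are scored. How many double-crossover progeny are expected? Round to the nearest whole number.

Map distances give recombination frequencies of 0.250 and 0.100 for the two intervals.
With no interference, expected double-crossover frequency = 0.250 × 0.100 = 0.02500.
Expected number = 0.02500 × 800 = 20.00 ≈ 20.

20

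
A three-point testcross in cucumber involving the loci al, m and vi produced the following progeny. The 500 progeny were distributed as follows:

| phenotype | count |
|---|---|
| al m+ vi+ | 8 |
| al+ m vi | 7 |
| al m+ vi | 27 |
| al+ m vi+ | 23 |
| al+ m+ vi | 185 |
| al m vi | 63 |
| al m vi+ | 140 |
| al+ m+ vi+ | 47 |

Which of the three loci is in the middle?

m

The two most frequent reciprocal classes, al+ m+ vi and al m vi+, are the parental types, so the F1 was al+ m+ vi / al m vi+.
The two rarest classes, al+ m vi and al m+ vi+, are the double crossovers. Comparing them with the parentals, only the m allele has switched, so m is the middle locus and the order is vi – m – al.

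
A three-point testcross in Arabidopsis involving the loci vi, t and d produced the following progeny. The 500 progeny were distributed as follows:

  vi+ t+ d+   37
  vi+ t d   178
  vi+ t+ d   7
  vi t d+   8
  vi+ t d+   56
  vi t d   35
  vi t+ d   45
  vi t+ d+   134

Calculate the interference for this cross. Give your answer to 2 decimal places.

0.26

The two most frequent reciprocal classes, vi t+ d+ and vi+ t d, are the parental types, so the F1 was vi t+ d+ / vi+ t d.
The two rarest classes, vi t d+ and vi+ t+ d, are the double crossovers. Comparing them with the parentals, only the t allele has switched, so t is the middle locus and the order is vi – t – d.
vi–t: (72 + 15)/500 = 0.1740; t–d: (101 + 15)/500 = 0.2320.
Expected DCO frequency = 0.1740 × 0.2320 ≈ 0.04037; observed = 15/500 ≈ 0.03000.
Coefficient of coincidence = 0.03000/0.04037 ≈ 0.74; interference = 1 − 0.74 = 0.26.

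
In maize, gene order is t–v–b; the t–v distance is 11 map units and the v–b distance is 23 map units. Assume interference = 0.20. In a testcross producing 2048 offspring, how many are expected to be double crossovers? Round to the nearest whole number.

41

Map distances give recombination frequencies of 0.110 and 0.230 for the two intervals.
With interference 0.20 (so coincidence = 0.80), expected double-crossover frequency = 0.110 × 0.230 × 0.80 = 0.02024.
Expected number = 0.02024 × 2048 = 41.45 ≈ 41.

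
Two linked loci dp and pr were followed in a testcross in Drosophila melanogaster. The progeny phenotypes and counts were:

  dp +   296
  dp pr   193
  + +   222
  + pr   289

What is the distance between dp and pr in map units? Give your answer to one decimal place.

41.5 map units

The two most frequent classes, + pr (289) and dp + (296), are the parental types, so the F1 was + pr / dp +.
The recombinant classes are + + and dp pr: 222 + 193 = 415.
Recombination frequency = 415/1000 = 0.4150 ≈ 41.5%, i.e. 41.5 map units.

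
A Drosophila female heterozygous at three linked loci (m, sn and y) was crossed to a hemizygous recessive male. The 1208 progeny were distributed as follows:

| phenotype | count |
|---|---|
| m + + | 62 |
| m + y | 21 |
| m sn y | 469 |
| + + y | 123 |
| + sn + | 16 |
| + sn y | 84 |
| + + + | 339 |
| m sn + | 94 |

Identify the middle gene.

The two most frequent reciprocal classes, + + + and m sn y, are the parental types, so the F1 was + + + / m sn y.
The two rarest classes, + sn + and m + y, are the double crossovers. Comparing them with the parentals, only the sn allele has switched, so sn is the middle locus and the order is m – sn – y.

sn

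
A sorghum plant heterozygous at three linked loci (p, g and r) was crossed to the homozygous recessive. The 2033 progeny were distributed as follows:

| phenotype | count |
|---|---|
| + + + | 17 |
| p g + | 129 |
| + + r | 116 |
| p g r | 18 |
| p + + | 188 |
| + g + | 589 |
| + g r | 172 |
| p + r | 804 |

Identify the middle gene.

The two most frequent reciprocal classes, + g + and p + r, are the parental types, so the F1 was + g + / p + r.
The two rarest classes, + + + and p g r, are the double crossovers. Comparing them with the parentals, only the g allele has switched, so g is the middle locus and the order is r – g – p.

g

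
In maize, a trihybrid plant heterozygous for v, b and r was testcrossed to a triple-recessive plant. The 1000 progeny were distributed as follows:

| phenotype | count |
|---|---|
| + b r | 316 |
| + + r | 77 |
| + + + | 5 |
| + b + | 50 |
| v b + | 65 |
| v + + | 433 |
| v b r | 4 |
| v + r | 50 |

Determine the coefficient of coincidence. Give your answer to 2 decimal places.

The two most frequent reciprocal classes, + b r and v + +, are the parental types, so the F1 was + b r / v + +.
The two rarest classes, v b r and + + +, are the double crossovers. Comparing them with the parentals, only the v allele has switched, so v is the middle locus and the order is b – v – r.
b–v: (142 + 9)/1000 = 0.1510; v–r: (100 + 9)/1000 = 0.1090.
Expected DCO frequency = 0.1510 × 0.1090 ≈ 0.01646; observed = 9/1000 ≈ 0.00900.
Coefficient of coincidence = 0.00900/0.01646 ≈ 0.55.

0.55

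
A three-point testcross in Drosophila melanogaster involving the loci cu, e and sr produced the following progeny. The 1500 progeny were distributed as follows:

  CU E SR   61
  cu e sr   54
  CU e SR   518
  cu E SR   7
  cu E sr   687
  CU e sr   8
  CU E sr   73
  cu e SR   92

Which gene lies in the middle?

sr

The two most frequent reciprocal classes, CU e SR and cu E sr, are the parental types, so the F1 was CU e SR / cu E sr.
The two rarest classes, CU e sr and cu E SR, are the double crossovers. Comparing them with the parentals, only the sr allele has switched, so sr is the middle locus and the order is cu – sr – e.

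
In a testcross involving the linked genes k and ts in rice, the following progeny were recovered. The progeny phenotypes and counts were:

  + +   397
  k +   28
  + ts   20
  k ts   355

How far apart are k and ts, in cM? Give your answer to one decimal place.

6.0 cM

The two most frequent classes, + + (397) and k ts (355), are the parental types, so the F1 was + + / k ts.
The recombinant classes are + ts and k +: 20 + 28 = 48.
Recombination frequency = 48/800 = 0.0600 ≈ 6.0%, i.e. 6.0 cM.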